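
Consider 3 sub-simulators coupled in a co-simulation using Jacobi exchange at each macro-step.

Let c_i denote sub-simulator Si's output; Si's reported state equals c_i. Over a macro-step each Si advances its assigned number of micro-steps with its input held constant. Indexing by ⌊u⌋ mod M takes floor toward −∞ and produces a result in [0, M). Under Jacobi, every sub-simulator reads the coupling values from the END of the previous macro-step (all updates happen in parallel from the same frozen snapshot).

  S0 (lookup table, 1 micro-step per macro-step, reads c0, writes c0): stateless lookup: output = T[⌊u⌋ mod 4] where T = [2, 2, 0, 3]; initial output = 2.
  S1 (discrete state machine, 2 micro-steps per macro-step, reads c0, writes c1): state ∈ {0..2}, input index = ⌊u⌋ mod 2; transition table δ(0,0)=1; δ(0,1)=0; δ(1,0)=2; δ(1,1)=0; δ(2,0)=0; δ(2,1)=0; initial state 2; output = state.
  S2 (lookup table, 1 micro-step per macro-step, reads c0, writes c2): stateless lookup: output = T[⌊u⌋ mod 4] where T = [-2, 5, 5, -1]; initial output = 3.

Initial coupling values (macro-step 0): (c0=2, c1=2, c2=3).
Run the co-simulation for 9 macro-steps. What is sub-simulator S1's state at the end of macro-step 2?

macro 1: S0 reads c0=2 → after 1×micro: 0; S1 reads c0=2 → after 2×micro: 1; S2 reads c0=2 → after 1×micro: 5 ⇒ (c0=0, c1=1, c2=5)
macro 2: S0 reads c0=0 → after 1×micro: 2; S1 reads c0=0 → after 2×micro: 0; S2 reads c0=0 → after 1×micro: -2 ⇒ (c0=2, c1=0, c2=-2)
macro 3: S0 reads c0=2 → after 1×micro: 0; S1 reads c0=2 → after 2×micro: 2; S2 reads c0=2 → after 1×micro: 5 ⇒ (c0=0, c1=2, c2=5)
macro 4: S0 reads c0=0 → after 1×micro: 2; S1 reads c0=0 → after 2×micro: 1; S2 reads c0=0 → after 1×micro: -2 ⇒ (c0=2, c1=1, c2=-2)
macro 5: S0 reads c0=2 → after 1×micro: 0; S1 reads c0=2 → after 2×micro: 0; S2 reads c0=2 → after 1×micro: 5 ⇒ (c0=0, c1=0, c2=5)
macro 6: S0 reads c0=0 → after 1×micro: 2; S1 reads c0=0 → after 2×micro: 2; S2 reads c0=0 → after 1×micro: -2 ⇒ (c0=2, c1=2, c2=-2)
macro 7: S0 reads c0=2 → after 1×micro: 0; S1 reads c0=2 → after 2×micro: 1; S2 reads c0=2 → after 1×micro: 5 ⇒ (c0=0, c1=1, c2=5)
macro 8: S0 reads c0=0 → after 1×micro: 2; S1 reads c0=0 → after 2×micro: 0; S2 reads c0=0 → after 1×micro: -2 ⇒ (c0=2, c1=0, c2=-2)
macro 9: S0 reads c0=2 → after 1×micro: 0; S1 reads c0=2 → after 2×micro: 2; S2 reads c0=2 → after 1×micro: 5 ⇒ (c0=0, c1=2, c2=5)

S1 state at macro-step 2 = 0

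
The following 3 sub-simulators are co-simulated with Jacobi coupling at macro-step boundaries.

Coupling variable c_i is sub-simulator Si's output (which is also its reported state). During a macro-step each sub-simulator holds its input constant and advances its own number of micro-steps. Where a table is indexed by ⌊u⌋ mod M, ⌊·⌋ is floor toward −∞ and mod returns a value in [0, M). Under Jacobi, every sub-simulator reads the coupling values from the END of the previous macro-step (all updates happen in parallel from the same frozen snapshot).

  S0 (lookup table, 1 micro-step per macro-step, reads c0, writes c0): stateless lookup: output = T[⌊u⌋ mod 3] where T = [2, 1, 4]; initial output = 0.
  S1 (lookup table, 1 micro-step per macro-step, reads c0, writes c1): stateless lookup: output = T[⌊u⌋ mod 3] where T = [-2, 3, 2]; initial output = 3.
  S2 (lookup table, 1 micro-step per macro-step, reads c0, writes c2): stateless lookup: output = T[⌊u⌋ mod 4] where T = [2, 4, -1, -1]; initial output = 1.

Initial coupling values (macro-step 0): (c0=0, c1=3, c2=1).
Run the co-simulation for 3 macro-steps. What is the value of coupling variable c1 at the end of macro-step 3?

c1 at macro-step 3 = 3

macro 1: S0 reads c0=0 → after 1×micro: 2; S1 reads c0=0 → after 1×micro: -2; S2 reads c0=0 → after 1×micro: 2 ⇒ (c0=2, c1=-2, c2=2)
macro 2: S0 reads c0=2 → after 1×micro: 4; S1 reads c0=2 → after 1×micro: 2; S2 reads c0=2 → after 1×micro: -1 ⇒ (c0=4, c1=2, c2=-1)
macro 3: S0 reads c0=4 → after 1×micro: 1; S1 reads c0=4 → after 1×micro: 3; S2 reads c0=4 → after 1×micro: 2 ⇒ (c0=1, c1=3, c2=2)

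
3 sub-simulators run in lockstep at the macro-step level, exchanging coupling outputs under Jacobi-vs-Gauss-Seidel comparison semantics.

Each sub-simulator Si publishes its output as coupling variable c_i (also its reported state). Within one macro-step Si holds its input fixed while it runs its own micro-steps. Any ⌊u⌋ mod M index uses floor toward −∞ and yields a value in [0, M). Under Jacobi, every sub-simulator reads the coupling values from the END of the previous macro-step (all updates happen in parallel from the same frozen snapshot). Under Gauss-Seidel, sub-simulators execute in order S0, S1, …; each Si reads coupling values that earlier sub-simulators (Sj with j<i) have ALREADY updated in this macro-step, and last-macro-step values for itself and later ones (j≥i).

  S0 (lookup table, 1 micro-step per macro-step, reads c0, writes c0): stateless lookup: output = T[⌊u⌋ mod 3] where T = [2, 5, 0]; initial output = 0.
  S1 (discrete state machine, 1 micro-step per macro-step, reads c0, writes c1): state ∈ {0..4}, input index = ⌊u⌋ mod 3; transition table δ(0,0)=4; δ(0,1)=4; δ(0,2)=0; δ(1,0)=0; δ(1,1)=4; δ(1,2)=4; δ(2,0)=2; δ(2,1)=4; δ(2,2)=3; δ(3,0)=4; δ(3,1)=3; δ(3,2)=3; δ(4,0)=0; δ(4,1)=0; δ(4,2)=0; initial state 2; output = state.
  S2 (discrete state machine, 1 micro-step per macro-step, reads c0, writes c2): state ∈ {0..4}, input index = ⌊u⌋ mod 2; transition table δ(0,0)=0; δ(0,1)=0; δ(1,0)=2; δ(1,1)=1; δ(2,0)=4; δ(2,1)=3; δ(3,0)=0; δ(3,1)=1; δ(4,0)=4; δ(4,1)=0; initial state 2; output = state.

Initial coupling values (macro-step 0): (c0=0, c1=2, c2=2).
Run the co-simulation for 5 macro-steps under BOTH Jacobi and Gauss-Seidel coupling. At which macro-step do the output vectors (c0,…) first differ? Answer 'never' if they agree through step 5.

[Jacobi] macro 1: S0 reads c0=0 → after 1×micro: 2; S1 reads c0=0 → after 1×micro: 2; S2 reads c0=0 → after 1×micro: 4 ⇒ (c0=2, c1=2, c2=4)
[Jacobi] macro 2: S0 reads c0=2 → after 1×micro: 0; S1 reads c0=2 → after 1×micro: 3; S2 reads c0=2 → after 1×micro: 4 ⇒ (c0=0, c1=3, c2=4)
[Jacobi] macro 3: S0 reads c0=0 → after 1×micro: 2; S1 reads c0=0 → after 1×micro: 4; S2 reads c0=0 → after 1×micro: 4 ⇒ (c0=2, c1=4, c2=4)
[Jacobi] macro 4: S0 reads c0=2 → after 1×micro: 0; S1 reads c0=2 → after 1×micro: 0; S2 reads c0=2 → after 1×micro: 4 ⇒ (c0=0, c1=0, c2=4)
[Jacobi] macro 5: S0 reads c0=0 → after 1×micro: 2; S1 reads c0=0 → after 1×micro: 4; S2 reads c0=0 → after 1×micro: 4 ⇒ (c0=2, c1=4, c2=4)
[Gauss-Seidel] macro 1: S0 reads c0=0 → after 1×micro: 2; S1 reads c0=2 → after 1×micro: 3; S2 reads c0=2 → after 1×micro: 4 ⇒ (c0=2, c1=3, c2=4)
[Gauss-Seidel] macro 2: S0 reads c0=2 → after 1×micro: 0; S1 reads c0=0 → after 1×micro: 4; S2 reads c0=0 → after 1×micro: 4 ⇒ (c0=0, c1=4, c2=4)
[Gauss-Seidel] macro 3: S0 reads c0=0 → after 1×micro: 2; S1 reads c0=2 → after 1×micro: 0; S2 reads c0=2 → after 1×micro: 4 ⇒ (c0=2, c1=0, c2=4)
[Gauss-Seidel] macro 4: S0 reads c0=2 → after 1×micro: 0; S1 reads c0=0 → after 1×micro: 4; S2 reads c0=0 → after 1×micro: 4 ⇒ (c0=0, c1=4, c2=4)
[Gauss-Seidel] macro 5: S0 reads c0=0 → after 1×micro: 2; S1 reads c0=2 → after 1×micro: 0; S2 reads c0=2 → after 1×micro: 4 ⇒ (c0=2, c1=0, c2=4)

first divergence at macro-step: 1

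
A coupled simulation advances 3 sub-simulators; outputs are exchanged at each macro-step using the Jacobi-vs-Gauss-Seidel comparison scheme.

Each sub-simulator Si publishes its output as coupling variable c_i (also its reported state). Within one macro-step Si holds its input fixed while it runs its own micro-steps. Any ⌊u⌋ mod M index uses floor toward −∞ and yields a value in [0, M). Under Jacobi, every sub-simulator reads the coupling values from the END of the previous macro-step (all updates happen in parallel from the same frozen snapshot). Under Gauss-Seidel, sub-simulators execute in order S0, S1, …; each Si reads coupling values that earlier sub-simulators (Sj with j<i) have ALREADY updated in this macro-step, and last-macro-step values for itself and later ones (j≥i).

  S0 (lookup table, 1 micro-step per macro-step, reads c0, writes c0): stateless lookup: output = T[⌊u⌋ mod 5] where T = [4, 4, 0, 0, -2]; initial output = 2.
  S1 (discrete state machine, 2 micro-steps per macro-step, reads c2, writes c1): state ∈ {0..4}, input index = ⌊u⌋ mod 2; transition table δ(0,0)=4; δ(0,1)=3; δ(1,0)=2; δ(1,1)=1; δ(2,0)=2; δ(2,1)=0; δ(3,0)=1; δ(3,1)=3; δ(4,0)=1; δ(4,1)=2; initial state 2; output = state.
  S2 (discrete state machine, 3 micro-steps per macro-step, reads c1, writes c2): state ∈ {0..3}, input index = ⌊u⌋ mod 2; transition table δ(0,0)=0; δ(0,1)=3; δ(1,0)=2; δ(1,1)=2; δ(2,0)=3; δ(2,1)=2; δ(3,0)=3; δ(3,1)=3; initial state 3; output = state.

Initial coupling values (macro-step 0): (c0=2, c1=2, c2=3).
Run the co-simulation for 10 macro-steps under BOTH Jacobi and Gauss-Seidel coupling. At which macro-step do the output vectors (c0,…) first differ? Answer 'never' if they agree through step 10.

first divergence at macro-step: never

[Jacobi] macro 1: S0 reads c0=2 → after 1×micro: 0; S1 reads c2=3 → after 2×micro: 3; S2 reads c1=2 → after 3×micro: 3 ⇒ (c0=0, c1=3, c2=3)
[Jacobi] macro 2: S0 reads c0=0 → after 1×micro: 4; S1 reads c2=3 → after 2×micro: 3; S2 reads c1=3 → after 3×micro: 3 ⇒ (c0=4, c1=3, c2=3)
[Jacobi] macro 3: S0 reads c0=4 → after 1×micro: -2; S1 reads c2=3 → after 2×micro: 3; S2 reads c1=3 → after 3×micro: 3 ⇒ (c0=-2, c1=3, c2=3)
[Jacobi] macro 4: S0 reads c0=-2 → after 1×micro: 0; S1 reads c2=3 → after 2×micro: 3; S2 reads c1=3 → after 3×micro: 3 ⇒ (c0=0, c1=3, c2=3)
[Jacobi] macro 5: S0 reads c0=0 → after 1×micro: 4; S1 reads c2=3 → after 2×micro: 3; S2 reads c1=3 → after 3×micro: 3 ⇒ (c0=4, c1=3, c2=3)
[Jacobi] macro 6: S0 reads c0=4 → after 1×micro: -2; S1 reads c2=3 → after 2×micro: 3; S2 reads c1=3 → after 3×micro: 3 ⇒ (c0=-2, c1=3, c2=3)
[Jacobi] macro 7: S0 reads c0=-2 → after 1×micro: 0; S1 reads c2=3 → after 2×micro: 3; S2 reads c1=3 → after 3×micro: 3 ⇒ (c0=0, c1=3, c2=3)
[Jacobi] macro 8: S0 reads c0=0 → after 1×micro: 4; S1 reads c2=3 → after 2×micro: 3; S2 reads c1=3 → after 3×micro: 3 ⇒ (c0=4, c1=3, c2=3)
[Jacobi] macro 9: S0 reads c0=4 → after 1×micro: -2; S1 reads c2=3 → after 2×micro: 3; S2 reads c1=3 → after 3×micro: 3 ⇒ (c0=-2, c1=3, c2=3)
[Jacobi] macro 10: S0 reads c0=-2 → after 1×micro: 0; S1 reads c2=3 → after 2×micro: 3; S2 reads c1=3 → after 3×micro: 3 ⇒ (c0=0, c1=3, c2=3)
[Gauss-Seidel] macro 1: S0 reads c0=2 → after 1×micro: 0; S1 reads c2=3 → after 2×micro: 3; S2 reads c1=3 → after 3×micro: 3 ⇒ (c0=0, c1=3, c2=3)
[Gauss-Seidel] macro 2: S0 reads c0=0 → after 1×micro: 4; S1 reads c2=3 → after 2×micro: 3; S2 reads c1=3 → after 3×micro: 3 ⇒ (c0=4, c1=3, c2=3)
[Gauss-Seidel] macro 3: S0 reads c0=4 → after 1×micro: -2; S1 reads c2=3 → after 2×micro: 3; S2 reads c1=3 → after 3×micro: 3 ⇒ (c0=-2, c1=3, c2=3)
[Gauss-Seidel] macro 4: S0 reads c0=-2 → after 1×micro: 0; S1 reads c2=3 → after 2×micro: 3; S2 reads c1=3 → after 3×micro: 3 ⇒ (c0=0, c1=3, c2=3)
[Gauss-Seidel] macro 5: S0 reads c0=0 → after 1×micro: 4; S1 reads c2=3 → after 2×micro: 3; S2 reads c1=3 → after 3×micro: 3 ⇒ (c0=4, c1=3, c2=3)
[Gauss-Seidel] macro 6: S0 reads c0=4 → after 1×micro: -2; S1 reads c2=3 → after 2×micro: 3; S2 reads c1=3 → after 3×micro: 3 ⇒ (c0=-2, c1=3, c2=3)
[Gauss-Seidel] macro 7: S0 reads c0=-2 → after 1×micro: 0; S1 reads c2=3 → after 2×micro: 3; S2 reads c1=3 → after 3×micro: 3 ⇒ (c0=0, c1=3, c2=3)
[Gauss-Seidel] macro 8: S0 reads c0=0 → after 1×micro: 4; S1 reads c2=3 → after 2×micro: 3; S2 reads c1=3 → after 3×micro: 3 ⇒ (c0=4, c1=3, c2=3)
[Gauss-Seidel] macro 9: S0 reads c0=4 → after 1×micro: -2; S1 reads c2=3 → after 2×micro: 3; S2 reads c1=3 → after 3×micro: 3 ⇒ (c0=-2, c1=3, c2=3)
[Gauss-Seidel] macro 10: S0 reads c0=-2 → after 1×micro: 0; S1 reads c2=3 → after 2×micro: 3; S2 reads c1=3 → after 3×micro: 3 ⇒ (c0=0, c1=3, c2=3)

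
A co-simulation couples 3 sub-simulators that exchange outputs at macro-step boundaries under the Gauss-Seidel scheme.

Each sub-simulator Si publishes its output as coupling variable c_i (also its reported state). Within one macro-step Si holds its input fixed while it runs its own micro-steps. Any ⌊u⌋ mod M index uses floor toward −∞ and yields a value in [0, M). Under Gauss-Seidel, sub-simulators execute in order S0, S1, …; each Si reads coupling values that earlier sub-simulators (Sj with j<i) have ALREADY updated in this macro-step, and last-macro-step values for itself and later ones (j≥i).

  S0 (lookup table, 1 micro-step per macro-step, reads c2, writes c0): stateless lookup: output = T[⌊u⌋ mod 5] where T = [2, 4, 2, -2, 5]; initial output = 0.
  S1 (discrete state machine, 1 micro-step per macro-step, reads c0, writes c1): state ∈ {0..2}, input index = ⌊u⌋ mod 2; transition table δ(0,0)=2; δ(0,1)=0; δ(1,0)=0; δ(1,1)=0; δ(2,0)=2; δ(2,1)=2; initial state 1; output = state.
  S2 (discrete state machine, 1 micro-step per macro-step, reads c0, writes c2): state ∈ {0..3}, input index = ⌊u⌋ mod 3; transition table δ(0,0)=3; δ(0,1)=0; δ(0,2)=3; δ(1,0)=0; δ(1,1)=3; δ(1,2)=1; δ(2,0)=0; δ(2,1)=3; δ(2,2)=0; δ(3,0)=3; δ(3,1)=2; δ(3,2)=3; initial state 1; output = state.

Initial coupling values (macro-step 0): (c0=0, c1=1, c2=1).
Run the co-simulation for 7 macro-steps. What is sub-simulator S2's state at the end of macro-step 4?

macro 1: S0 reads c2=1 → after 1×micro: 4; S1 reads c0=4 → after 1×micro: 0; S2 reads c0=4 → after 1×micro: 3 ⇒ (c0=4, c1=0, c2=3)
macro 2: S0 reads c2=3 → after 1×micro: -2; S1 reads c0=-2 → after 1×micro: 2; S2 reads c0=-2 → after 1×micro: 2 ⇒ (c0=-2, c1=2, c2=2)
macro 3: S0 reads c2=2 → after 1×micro: 2; S1 reads c0=2 → after 1×micro: 2; S2 reads c0=2 → after 1×micro: 0 ⇒ (c0=2, c1=2, c2=0)
macro 4: S0 reads c2=0 → after 1×micro: 2; S1 reads c0=2 → after 1×micro: 2; S2 reads c0=2 → after 1×micro: 3 ⇒ (c0=2, c1=2, c2=3)
macro 5: S0 reads c2=3 → after 1×micro: -2; S1 reads c0=-2 → after 1×micro: 2; S2 reads c0=-2 → after 1×micro: 2 ⇒ (c0=-2, c1=2, c2=2)
macro 6: S0 reads c2=2 → after 1×micro: 2; S1 reads c0=2 → after 1×micro: 2; S2 reads c0=2 → after 1×micro: 0 ⇒ (c0=2, c1=2, c2=0)
macro 7: S0 reads c2=0 → after 1×micro: 2; S1 reads c0=2 → after 1×micro: 2; S2 reads c0=2 → after 1×micro: 3 ⇒ (c0=2, c1=2, c2=3)

S2 state at macro-step 4 = 3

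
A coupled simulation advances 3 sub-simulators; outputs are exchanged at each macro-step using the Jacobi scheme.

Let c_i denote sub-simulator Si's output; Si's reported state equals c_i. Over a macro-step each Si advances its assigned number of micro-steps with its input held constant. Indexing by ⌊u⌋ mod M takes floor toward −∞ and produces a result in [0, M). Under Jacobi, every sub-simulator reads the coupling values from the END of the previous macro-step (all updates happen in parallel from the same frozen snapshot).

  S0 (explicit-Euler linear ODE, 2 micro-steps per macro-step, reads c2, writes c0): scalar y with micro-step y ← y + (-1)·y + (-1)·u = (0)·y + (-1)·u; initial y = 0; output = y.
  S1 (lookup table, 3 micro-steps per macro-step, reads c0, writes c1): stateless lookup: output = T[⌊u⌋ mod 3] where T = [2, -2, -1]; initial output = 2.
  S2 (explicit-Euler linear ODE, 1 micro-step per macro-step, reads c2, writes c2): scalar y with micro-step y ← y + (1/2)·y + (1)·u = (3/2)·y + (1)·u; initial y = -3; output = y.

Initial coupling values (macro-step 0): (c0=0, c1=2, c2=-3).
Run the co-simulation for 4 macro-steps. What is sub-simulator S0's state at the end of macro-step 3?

S0 state at macro-step 3 = 75/4

macro 1: S0 reads c2=-3 → after 2×micro: 3; S1 reads c0=0 → after 3×micro: 2; S2 reads c2=-3 → after 1×micro: -15/2 ⇒ (c0=3, c1=2, c2=-15/2)
macro 2: S0 reads c2=-15/2 → after 2×micro: 15/2; S1 reads c0=3 → after 3×micro: 2; S2 reads c2=-15/2 → after 1×micro: -75/4 ⇒ (c0=15/2, c1=2, c2=-75/4)
macro 3: S0 reads c2=-75/4 → after 2×micro: 75/4; S1 reads c0=15/2 → after 3×micro: -2; S2 reads c2=-75/4 → after 1×micro: -375/8 ⇒ (c0=75/4, c1=-2, c2=-375/8)
macro 4: S0 reads c2=-375/8 → after 2×micro: 375/8; S1 reads c0=75/4 → after 3×micro: 2; S2 reads c2=-375/8 → after 1×micro: -1875/16 ⇒ (c0=375/8, c1=2, c2=-1875/16)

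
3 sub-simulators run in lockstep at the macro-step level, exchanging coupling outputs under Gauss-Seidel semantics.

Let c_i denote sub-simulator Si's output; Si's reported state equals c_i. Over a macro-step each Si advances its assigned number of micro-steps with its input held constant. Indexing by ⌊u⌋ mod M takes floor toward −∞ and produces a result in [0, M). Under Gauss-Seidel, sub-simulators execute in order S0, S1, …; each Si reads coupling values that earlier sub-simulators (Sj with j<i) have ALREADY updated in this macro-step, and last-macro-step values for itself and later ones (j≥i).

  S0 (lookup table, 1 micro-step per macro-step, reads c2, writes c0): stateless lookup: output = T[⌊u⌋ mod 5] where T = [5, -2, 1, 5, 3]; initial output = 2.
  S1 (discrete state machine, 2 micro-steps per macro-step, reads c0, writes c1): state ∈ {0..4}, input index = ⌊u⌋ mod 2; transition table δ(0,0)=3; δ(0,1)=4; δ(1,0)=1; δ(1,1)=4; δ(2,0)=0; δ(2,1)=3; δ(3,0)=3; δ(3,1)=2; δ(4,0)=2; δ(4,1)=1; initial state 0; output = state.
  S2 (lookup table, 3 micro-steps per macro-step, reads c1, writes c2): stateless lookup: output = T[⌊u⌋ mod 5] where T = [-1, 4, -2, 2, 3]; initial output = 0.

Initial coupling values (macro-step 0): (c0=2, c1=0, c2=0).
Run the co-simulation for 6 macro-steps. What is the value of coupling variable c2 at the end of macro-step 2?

c2 at macro-step 2 = 4

macro 1: S0 reads c2=0 → after 1×micro: 5; S1 reads c0=5 → after 2×micro: 1; S2 reads c1=1 → after 3×micro: 4 ⇒ (c0=5, c1=1, c2=4)
macro 2: S0 reads c2=4 → after 1×micro: 3; S1 reads c0=3 → after 2×micro: 1; S2 reads c1=1 → after 3×micro: 4 ⇒ (c0=3, c1=1, c2=4)
macro 3: S0 reads c2=4 → after 1×micro: 3; S1 reads c0=3 → after 2×micro: 1; S2 reads c1=1 → after 3×micro: 4 ⇒ (c0=3, c1=1, c2=4)
macro 4: S0 reads c2=4 → after 1×micro: 3; S1 reads c0=3 → after 2×micro: 1; S2 reads c1=1 → after 3×micro: 4 ⇒ (c0=3, c1=1, c2=4)
macro 5: S0 reads c2=4 → after 1×micro: 3; S1 reads c0=3 → after 2×micro: 1; S2 reads c1=1 → after 3×micro: 4 ⇒ (c0=3, c1=1, c2=4)
macro 6: S0 reads c2=4 → after 1×micro: 3; S1 reads c0=3 → after 2×micro: 1; S2 reads c1=1 → after 3×micro: 4 ⇒ (c0=3, c1=1, c2=4)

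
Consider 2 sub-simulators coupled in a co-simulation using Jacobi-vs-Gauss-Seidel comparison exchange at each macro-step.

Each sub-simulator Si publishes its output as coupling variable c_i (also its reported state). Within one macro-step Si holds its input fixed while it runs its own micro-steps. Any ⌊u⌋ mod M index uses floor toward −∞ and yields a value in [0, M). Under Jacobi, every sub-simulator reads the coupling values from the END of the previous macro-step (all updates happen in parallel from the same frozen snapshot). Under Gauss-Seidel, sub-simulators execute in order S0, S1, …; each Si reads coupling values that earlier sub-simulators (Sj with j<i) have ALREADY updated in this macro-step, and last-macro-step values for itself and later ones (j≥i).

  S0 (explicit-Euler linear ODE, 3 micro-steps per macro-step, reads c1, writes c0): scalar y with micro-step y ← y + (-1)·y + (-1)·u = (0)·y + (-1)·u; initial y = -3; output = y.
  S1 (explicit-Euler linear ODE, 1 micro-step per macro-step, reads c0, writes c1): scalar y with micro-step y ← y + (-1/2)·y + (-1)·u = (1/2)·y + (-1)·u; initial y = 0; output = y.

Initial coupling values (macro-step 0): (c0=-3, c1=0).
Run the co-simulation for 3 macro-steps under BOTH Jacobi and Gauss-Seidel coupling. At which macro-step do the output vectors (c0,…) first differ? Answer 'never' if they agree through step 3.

[Jacobi] macro 1: S0 reads c1=0 → after 3×micro: 0; S1 reads c0=-3 → after 1×micro: 3 ⇒ (c0=0, c1=3)
[Jacobi] macro 2: S0 reads c1=3 → after 3×micro: -3; S1 reads c0=0 → after 1×micro: 3/2 ⇒ (c0=-3, c1=3/2)
[Jacobi] macro 3: S0 reads c1=3/2 → after 3×micro: -3/2; S1 reads c0=-3 → after 1×micro: 15/4 ⇒ (c0=-3/2, c1=15/4)
[Gauss-Seidel] macro 1: S0 reads c1=0 → after 3×micro: 0; S1 reads c0=0 → after 1×micro: 0 ⇒ (c0=0, c1=0)
[Gauss-Seidel] macro 2: S0 reads c1=0 → after 3×micro: 0; S1 reads c0=0 → after 1×micro: 0 ⇒ (c0=0, c1=0)
[Gauss-Seidel] macro 3: S0 reads c1=0 → after 3×micro: 0; S1 reads c0=0 → after 1×micro: 0 ⇒ (c0=0, c1=0)

first divergence at macro-step: 1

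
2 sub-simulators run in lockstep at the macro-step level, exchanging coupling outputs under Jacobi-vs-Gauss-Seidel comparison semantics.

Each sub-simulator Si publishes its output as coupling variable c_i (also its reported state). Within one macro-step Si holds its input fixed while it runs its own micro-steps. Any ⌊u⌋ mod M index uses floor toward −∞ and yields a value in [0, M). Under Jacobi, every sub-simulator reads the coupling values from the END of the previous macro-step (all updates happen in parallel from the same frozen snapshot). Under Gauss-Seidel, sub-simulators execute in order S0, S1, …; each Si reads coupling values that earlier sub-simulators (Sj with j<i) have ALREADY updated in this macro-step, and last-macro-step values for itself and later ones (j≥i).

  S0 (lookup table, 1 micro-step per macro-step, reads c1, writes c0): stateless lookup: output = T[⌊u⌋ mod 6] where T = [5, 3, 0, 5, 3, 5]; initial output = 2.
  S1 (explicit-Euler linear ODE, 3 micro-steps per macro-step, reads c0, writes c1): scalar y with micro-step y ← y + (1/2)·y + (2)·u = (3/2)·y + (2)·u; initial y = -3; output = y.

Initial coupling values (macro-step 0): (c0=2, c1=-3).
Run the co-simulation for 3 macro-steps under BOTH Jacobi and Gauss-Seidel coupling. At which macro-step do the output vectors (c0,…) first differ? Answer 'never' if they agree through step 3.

[Jacobi] macro 1: S0 reads c1=-3 → after 1×micro: 5; S1 reads c0=2 → after 3×micro: 71/8 ⇒ (c0=5, c1=71/8)
[Jacobi] macro 2: S0 reads c1=71/8 → after 1×micro: 0; S1 reads c0=5 → after 3×micro: 4957/64 ⇒ (c0=0, c1=4957/64)
[Jacobi] macro 3: S0 reads c1=4957/64 → after 1×micro: 5; S1 reads c0=0 → after 3×micro: 133839/512 ⇒ (c0=5, c1=133839/512)
[Gauss-Seidel] macro 1: S0 reads c1=-3 → after 1×micro: 5; S1 reads c0=5 → after 3×micro: 299/8 ⇒ (c0=5, c1=299/8)
[Gauss-Seidel] macro 2: S0 reads c1=299/8 → after 1×micro: 3; S1 reads c0=3 → after 3×micro: 9897/64 ⇒ (c0=3, c1=9897/64)
[Gauss-Seidel] macro 3: S0 reads c1=9897/64 → after 1×micro: 3; S1 reads c0=3 → after 3×micro: 281811/512 ⇒ (c0=3, c1=281811/512)

first divergence at macro-step: 1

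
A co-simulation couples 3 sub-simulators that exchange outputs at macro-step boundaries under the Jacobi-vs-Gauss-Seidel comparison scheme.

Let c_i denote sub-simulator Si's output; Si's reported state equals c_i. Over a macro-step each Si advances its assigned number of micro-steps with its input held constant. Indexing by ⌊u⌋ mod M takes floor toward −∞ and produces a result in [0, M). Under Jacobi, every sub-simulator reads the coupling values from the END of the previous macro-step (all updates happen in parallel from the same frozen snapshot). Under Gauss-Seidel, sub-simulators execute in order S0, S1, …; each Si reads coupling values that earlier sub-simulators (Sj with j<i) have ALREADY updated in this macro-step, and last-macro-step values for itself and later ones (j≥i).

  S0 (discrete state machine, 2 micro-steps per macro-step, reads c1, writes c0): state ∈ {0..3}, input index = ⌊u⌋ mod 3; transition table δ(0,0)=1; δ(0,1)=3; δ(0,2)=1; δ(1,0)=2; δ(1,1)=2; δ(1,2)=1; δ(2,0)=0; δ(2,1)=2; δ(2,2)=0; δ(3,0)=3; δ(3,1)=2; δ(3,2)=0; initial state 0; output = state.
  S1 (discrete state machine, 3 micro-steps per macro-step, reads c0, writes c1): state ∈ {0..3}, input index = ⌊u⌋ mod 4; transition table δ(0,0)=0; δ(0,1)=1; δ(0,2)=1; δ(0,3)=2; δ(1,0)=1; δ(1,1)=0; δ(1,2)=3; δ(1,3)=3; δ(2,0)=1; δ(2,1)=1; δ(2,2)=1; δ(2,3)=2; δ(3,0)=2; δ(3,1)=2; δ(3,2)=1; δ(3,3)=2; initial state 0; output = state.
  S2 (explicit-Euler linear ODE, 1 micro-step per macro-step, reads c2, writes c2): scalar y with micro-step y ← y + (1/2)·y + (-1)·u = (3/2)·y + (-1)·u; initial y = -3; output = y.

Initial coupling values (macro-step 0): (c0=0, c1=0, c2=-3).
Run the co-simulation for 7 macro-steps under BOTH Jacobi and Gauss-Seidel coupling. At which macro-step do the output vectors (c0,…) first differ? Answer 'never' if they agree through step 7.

first divergence at macro-step: 1

[Jacobi] macro 1: S0 reads c1=0 → after 2×micro: 2; S1 reads c0=0 → after 3×micro: 0; S2 reads c2=-3 → after 1×micro: -3/2 ⇒ (c0=2, c1=0, c2=-3/2)
[Jacobi] macro 2: S0 reads c1=0 → after 2×micro: 1; S1 reads c0=2 → after 3×micro: 1; S2 reads c2=-3/2 → after 1×micro: -3/4 ⇒ (c0=1, c1=1, c2=-3/4)
[Jacobi] macro 3: S0 reads c1=1 → after 2×micro: 2; S1 reads c0=1 → after 3×micro: 0; S2 reads c2=-3/4 → after 1×micro: -3/8 ⇒ (c0=2, c1=0, c2=-3/8)
[Jacobi] macro 4: S0 reads c1=0 → after 2×micro: 1; S1 reads c0=2 → after 3×micro: 1; S2 reads c2=-3/8 → after 1×micro: -3/16 ⇒ (c0=1, c1=1, c2=-3/16)
[Jacobi] macro 5: S0 reads c1=1 → after 2×micro: 2; S1 reads c0=1 → after 3×micro: 0; S2 reads c2=-3/16 → after 1×micro: -3/32 ⇒ (c0=2, c1=0, c2=-3/32)
[Jacobi] macro 6: S0 reads c1=0 → after 2×micro: 1; S1 reads c0=2 → after 3×micro: 1; S2 reads c2=-3/32 → after 1×micro: -3/64 ⇒ (c0=1, c1=1, c2=-3/64)
[Jacobi] macro 7: S0 reads c1=1 → after 2×micro: 2; S1 reads c0=1 → after 3×micro: 0; S2 reads c2=-3/64 → after 1×micro: -3/128 ⇒ (c0=2, c1=0, c2=-3/128)
[Gauss-Seidel] macro 1: S0 reads c1=0 → after 2×micro: 2; S1 reads c0=2 → after 3×micro: 1; S2 reads c2=-3 → after 1×micro: -3/2 ⇒ (c0=2, c1=1, c2=-3/2)
[Gauss-Seidel] macro 2: S0 reads c1=1 → after 2×micro: 2; S1 reads c0=2 → after 3×micro: 3; S2 reads c2=-3/2 → after 1×micro: -3/4 ⇒ (c0=2, c1=3, c2=-3/4)
[Gauss-Seidel] macro 3: S0 reads c1=3 → after 2×micro: 1; S1 reads c0=1 → after 3×micro: 0; S2 reads c2=-3/4 → after 1×micro: -3/8 ⇒ (c0=1, c1=0, c2=-3/8)
[Gauss-Seidel] macro 4: S0 reads c1=0 → after 2×micro: 0; S1 reads c0=0 → after 3×micro: 0; S2 reads c2=-3/8 → after 1×micro: -3/16 ⇒ (c0=0, c1=0, c2=-3/16)
[Gauss-Seidel] macro 5: S0 reads c1=0 → after 2×micro: 2; S1 reads c0=2 → after 3×micro: 1; S2 reads c2=-3/16 → after 1×micro: -3/32 ⇒ (c0=2, c1=1, c2=-3/32)
[Gauss-Seidel] macro 6: S0 reads c1=1 → after 2×micro: 2; S1 reads c0=2 → after 3×micro: 3; S2 reads c2=-3/32 → after 1×micro: -3/64 ⇒ (c0=2, c1=3, c2=-3/64)
[Gauss-Seidel] macro 7: S0 reads c1=3 → after 2×micro: 1; S1 reads c0=1 → after 3×micro: 0; S2 reads c2=-3/64 → after 1×micro: -3/128 ⇒ (c0=1, c1=0, c2=-3/128)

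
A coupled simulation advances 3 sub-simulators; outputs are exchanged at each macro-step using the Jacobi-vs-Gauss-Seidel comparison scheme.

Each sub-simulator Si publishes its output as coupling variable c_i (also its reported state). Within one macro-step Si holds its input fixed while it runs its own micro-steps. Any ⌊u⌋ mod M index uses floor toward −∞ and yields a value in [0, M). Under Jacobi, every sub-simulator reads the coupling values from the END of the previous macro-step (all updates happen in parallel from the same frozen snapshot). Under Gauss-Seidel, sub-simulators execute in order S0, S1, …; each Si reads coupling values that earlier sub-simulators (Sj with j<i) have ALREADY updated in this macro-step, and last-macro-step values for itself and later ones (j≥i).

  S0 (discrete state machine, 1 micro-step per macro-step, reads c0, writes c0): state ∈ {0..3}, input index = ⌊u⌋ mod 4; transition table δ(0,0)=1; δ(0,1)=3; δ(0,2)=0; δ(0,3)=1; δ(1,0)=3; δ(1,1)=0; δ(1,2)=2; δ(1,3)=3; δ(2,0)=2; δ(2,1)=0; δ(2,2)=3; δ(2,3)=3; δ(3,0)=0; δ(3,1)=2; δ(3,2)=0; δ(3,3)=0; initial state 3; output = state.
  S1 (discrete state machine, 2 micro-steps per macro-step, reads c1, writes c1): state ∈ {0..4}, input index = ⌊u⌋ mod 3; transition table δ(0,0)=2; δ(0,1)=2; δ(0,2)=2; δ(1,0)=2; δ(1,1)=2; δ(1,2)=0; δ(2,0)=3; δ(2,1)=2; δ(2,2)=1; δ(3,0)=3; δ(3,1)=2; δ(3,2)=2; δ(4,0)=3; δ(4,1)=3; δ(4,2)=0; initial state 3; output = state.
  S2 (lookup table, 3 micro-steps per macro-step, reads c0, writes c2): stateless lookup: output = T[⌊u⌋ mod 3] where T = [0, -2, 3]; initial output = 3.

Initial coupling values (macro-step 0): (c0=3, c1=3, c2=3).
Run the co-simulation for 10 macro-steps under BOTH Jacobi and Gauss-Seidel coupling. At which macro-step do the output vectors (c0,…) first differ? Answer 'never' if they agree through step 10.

first divergence at macro-step: 2

[Jacobi] macro 1: S0 reads c0=3 → after 1×micro: 0; S1 reads c1=3 → after 2×micro: 3; S2 reads c0=3 → after 3×micro: 0 ⇒ (c0=0, c1=3, c2=0)
[Jacobi] macro 2: S0 reads c0=0 → after 1×micro: 1; S1 reads c1=3 → after 2×micro: 3; S2 reads c0=0 → after 3×micro: 0 ⇒ (c0=1, c1=3, c2=0)
[Jacobi] macro 3: S0 reads c0=1 → after 1×micro: 0; S1 reads c1=3 → after 2×micro: 3; S2 reads c0=1 → after 3×micro: -2 ⇒ (c0=0, c1=3, c2=-2)
[Jacobi] macro 4: S0 reads c0=0 → after 1×micro: 1; S1 reads c1=3 → after 2×micro: 3; S2 reads c0=0 → after 3×micro: 0 ⇒ (c0=1, c1=3, c2=0)
[Jacobi] macro 5: S0 reads c0=1 → after 1×micro: 0; S1 reads c1=3 → after 2×micro: 3; S2 reads c0=1 → after 3×micro: -2 ⇒ (c0=0, c1=3, c2=-2)
[Jacobi] macro 6: S0 reads c0=0 → after 1×micro: 1; S1 reads c1=3 → after 2×micro: 3; S2 reads c0=0 → after 3×micro: 0 ⇒ (c0=1, c1=3, c2=0)
[Jacobi] macro 7: S0 reads c0=1 → after 1×micro: 0; S1 reads c1=3 → after 2×micro: 3; S2 reads c0=1 → after 3×micro: -2 ⇒ (c0=0, c1=3, c2=-2)
[Jacobi] macro 8: S0 reads c0=0 → after 1×micro: 1; S1 reads c1=3 → after 2×micro: 3; S2 reads c0=0 → after 3×micro: 0 ⇒ (c0=1, c1=3, c2=0)
[Jacobi] macro 9: S0 reads c0=1 → after 1×micro: 0; S1 reads c1=3 → after 2×micro: 3; S2 reads c0=1 → after 3×micro: -2 ⇒ (c0=0, c1=3, c2=-2)
[Jacobi] macro 10: S0 reads c0=0 → after 1×micro: 1; S1 reads c1=3 → after 2×micro: 3; S2 reads c0=0 → after 3×micro: 0 ⇒ (c0=1, c1=3, c2=0)
[Gauss-Seidel] macro 1: S0 reads c0=3 → after 1×micro: 0; S1 reads c1=3 → after 2×micro: 3; S2 reads c0=0 → after 3×micro: 0 ⇒ (c0=0, c1=3, c2=0)
[Gauss-Seidel] macro 2: S0 reads c0=0 → after 1×micro: 1; S1 reads c1=3 → after 2×micro: 3; S2 reads c0=1 → after 3×micro: -2 ⇒ (c0=1, c1=3, c2=-2)
[Gauss-Seidel] macro 3: S0 reads c0=1 → after 1×micro: 0; S1 reads c1=3 → after 2×micro: 3; S2 reads c0=0 → after 3×micro: 0 ⇒ (c0=0, c1=3, c2=0)
[Gauss-Seidel] macro 4: S0 reads c0=0 → after 1×micro: 1; S1 reads c1=3 → after 2×micro: 3; S2 reads c0=1 → after 3×micro: -2 ⇒ (c0=1, c1=3, c2=-2)
[Gauss-Seidel] macro 5: S0 reads c0=1 → after 1×micro: 0; S1 reads c1=3 → after 2×micro: 3; S2 reads c0=0 → after 3×micro: 0 ⇒ (c0=0, c1=3, c2=0)
[Gauss-Seidel] macro 6: S0 reads c0=0 → after 1×micro: 1; S1 reads c1=3 → after 2×micro: 3; S2 reads c0=1 → after 3×micro: -2 ⇒ (c0=1, c1=3, c2=-2)
[Gauss-Seidel] macro 7: S0 reads c0=1 → after 1×micro: 0; S1 reads c1=3 → after 2×micro: 3; S2 reads c0=0 → after 3×micro: 0 ⇒ (c0=0, c1=3, c2=0)
[Gauss-Seidel] macro 8: S0 reads c0=0 → after 1×micro: 1; S1 reads c1=3 → after 2×micro: 3; S2 reads c0=1 → after 3×micro: -2 ⇒ (c0=1, c1=3, c2=-2)
[Gauss-Seidel] macro 9: S0 reads c0=1 → after 1×micro: 0; S1 reads c1=3 → after 2×micro: 3; S2 reads c0=0 → after 3×micro: 0 ⇒ (c0=0, c1=3, c2=0)
[Gauss-Seidel] macro 10: S0 reads c0=0 → after 1×micro: 1; S1 reads c1=3 → after 2×micro: 3; S2 reads c0=1 → after 3×micro: -2 ⇒ (c0=1, c1=3, c2=-2)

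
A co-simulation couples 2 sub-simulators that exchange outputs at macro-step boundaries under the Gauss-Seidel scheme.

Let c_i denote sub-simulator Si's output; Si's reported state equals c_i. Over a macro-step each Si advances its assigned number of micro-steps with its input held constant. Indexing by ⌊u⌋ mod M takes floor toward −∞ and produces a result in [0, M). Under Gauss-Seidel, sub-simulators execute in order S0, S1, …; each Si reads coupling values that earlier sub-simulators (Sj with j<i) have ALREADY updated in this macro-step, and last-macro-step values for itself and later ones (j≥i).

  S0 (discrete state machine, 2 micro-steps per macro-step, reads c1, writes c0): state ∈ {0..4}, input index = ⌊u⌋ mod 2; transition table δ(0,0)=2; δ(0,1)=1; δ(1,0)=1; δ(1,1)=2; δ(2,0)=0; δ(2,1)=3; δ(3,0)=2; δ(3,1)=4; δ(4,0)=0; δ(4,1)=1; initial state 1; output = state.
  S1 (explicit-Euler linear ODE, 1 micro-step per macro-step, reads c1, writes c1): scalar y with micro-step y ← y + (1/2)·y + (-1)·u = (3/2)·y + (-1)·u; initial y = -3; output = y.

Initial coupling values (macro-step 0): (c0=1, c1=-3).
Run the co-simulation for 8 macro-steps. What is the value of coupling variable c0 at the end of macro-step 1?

c0 at macro-step 1 = 3

macro 1: S0 reads c1=-3 → after 2×micro: 3; S1 reads c1=-3 → after 1×micro: -3/2 ⇒ (c0=3, c1=-3/2)
macro 2: S0 reads c1=-3/2 → after 2×micro: 0; S1 reads c1=-3/2 → after 1×micro: -3/4 ⇒ (c0=0, c1=-3/4)
macro 3: S0 reads c1=-3/4 → after 2×micro: 2; S1 reads c1=-3/4 → after 1×micro: -3/8 ⇒ (c0=2, c1=-3/8)
macro 4: S0 reads c1=-3/8 → after 2×micro: 4; S1 reads c1=-3/8 → after 1×micro: -3/16 ⇒ (c0=4, c1=-3/16)
macro 5: S0 reads c1=-3/16 → after 2×micro: 2; S1 reads c1=-3/16 → after 1×micro: -3/32 ⇒ (c0=2, c1=-3/32)
macro 6: S0 reads c1=-3/32 → after 2×micro: 4; S1 reads c1=-3/32 → after 1×micro: -3/64 ⇒ (c0=4, c1=-3/64)
macro 7: S0 reads c1=-3/64 → after 2×micro: 2; S1 reads c1=-3/64 → after 1×micro: -3/128 ⇒ (c0=2, c1=-3/128)
macro 8: S0 reads c1=-3/128 → after 2×micro: 4; S1 reads c1=-3/128 → after 1×micro: -3/256 ⇒ (c0=4, c1=-3/256)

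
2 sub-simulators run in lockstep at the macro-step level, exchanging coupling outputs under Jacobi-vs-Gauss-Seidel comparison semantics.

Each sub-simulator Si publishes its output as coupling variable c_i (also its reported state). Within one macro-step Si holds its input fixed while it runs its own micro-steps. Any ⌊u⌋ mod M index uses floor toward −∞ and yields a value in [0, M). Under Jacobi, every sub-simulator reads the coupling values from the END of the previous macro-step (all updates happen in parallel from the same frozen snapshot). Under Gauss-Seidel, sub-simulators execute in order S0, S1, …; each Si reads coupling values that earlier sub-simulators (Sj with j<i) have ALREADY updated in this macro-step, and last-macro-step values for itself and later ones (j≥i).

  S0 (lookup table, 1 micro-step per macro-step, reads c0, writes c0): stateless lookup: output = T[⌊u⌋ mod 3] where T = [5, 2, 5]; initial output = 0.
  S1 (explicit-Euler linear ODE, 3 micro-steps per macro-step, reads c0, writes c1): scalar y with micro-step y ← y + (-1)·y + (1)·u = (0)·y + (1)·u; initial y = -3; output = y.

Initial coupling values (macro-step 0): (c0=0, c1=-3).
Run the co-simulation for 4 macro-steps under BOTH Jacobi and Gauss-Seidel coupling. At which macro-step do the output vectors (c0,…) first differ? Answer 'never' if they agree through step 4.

[Jacobi] macro 1: S0 reads c0=0 → after 1×micro: 5; S1 reads c0=0 → after 3×micro: 0 ⇒ (c0=5, c1=0)
[Jacobi] macro 2: S0 reads c0=5 → after 1×micro: 5; S1 reads c0=5 → after 3×micro: 5 ⇒ (c0=5, c1=5)
[Jacobi] macro 3: S0 reads c0=5 → after 1×micro: 5; S1 reads c0=5 → after 3×micro: 5 ⇒ (c0=5, c1=5)
[Jacobi] macro 4: S0 reads c0=5 → after 1×micro: 5; S1 reads c0=5 → after 3×micro: 5 ⇒ (c0=5, c1=5)
[Gauss-Seidel] macro 1: S0 reads c0=0 → after 1×micro: 5; S1 reads c0=5 → after 3×micro: 5 ⇒ (c0=5, c1=5)
[Gauss-Seidel] macro 2: S0 reads c0=5 → after 1×micro: 5; S1 reads c0=5 → after 3×micro: 5 ⇒ (c0=5, c1=5)
[Gauss-Seidel] macro 3: S0 reads c0=5 → after 1×micro: 5; S1 reads c0=5 → after 3×micro: 5 ⇒ (c0=5, c1=5)
[Gauss-Seidel] macro 4: S0 reads c0=5 → after 1×micro: 5; S1 reads c0=5 → after 3×micro: 5 ⇒ (c0=5, c1=5)

first divergence at macro-step: 1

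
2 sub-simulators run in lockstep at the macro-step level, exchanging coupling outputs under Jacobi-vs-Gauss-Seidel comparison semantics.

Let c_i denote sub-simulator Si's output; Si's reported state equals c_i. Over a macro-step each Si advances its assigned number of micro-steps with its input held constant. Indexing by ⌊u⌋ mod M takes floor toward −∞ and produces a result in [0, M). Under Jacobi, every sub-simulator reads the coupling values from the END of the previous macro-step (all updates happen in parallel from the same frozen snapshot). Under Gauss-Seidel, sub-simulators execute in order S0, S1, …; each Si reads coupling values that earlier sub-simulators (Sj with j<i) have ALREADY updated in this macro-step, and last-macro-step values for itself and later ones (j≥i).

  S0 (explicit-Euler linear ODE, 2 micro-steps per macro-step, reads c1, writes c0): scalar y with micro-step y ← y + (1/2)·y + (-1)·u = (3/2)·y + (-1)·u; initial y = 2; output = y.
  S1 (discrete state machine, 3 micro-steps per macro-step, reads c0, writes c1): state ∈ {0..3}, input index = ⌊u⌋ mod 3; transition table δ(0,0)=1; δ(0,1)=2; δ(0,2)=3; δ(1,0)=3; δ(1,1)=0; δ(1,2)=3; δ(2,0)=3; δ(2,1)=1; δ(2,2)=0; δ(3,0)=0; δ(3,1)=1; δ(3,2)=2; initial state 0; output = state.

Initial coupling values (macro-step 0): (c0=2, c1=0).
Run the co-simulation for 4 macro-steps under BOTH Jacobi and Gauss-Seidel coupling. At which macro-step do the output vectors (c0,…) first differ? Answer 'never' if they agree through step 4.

[Jacobi] macro 1: S0 reads c1=0 → after 2×micro: 9/2; S1 reads c0=2 → after 3×micro: 0 ⇒ (c0=9/2, c1=0)
[Jacobi] macro 2: S0 reads c1=0 → after 2×micro: 81/8; S1 reads c0=9/2 → after 3×micro: 0 ⇒ (c0=81/8, c1=0)
[Jacobi] macro 3: S0 reads c1=0 → after 2×micro: 729/32; S1 reads c0=81/8 → after 3×micro: 0 ⇒ (c0=729/32, c1=0)
[Jacobi] macro 4: S0 reads c1=0 → after 2×micro: 6561/128; S1 reads c0=729/32 → after 3×micro: 0 ⇒ (c0=6561/128, c1=0)
[Gauss-Seidel] macro 1: S0 reads c1=0 → after 2×micro: 9/2; S1 reads c0=9/2 → after 3×micro: 0 ⇒ (c0=9/2, c1=0)
[Gauss-Seidel] macro 2: S0 reads c1=0 → after 2×micro: 81/8; S1 reads c0=81/8 → after 3×micro: 0 ⇒ (c0=81/8, c1=0)
[Gauss-Seidel] macro 3: S0 reads c1=0 → after 2×micro: 729/32; S1 reads c0=729/32 → after 3×micro: 0 ⇒ (c0=729/32, c1=0)
[Gauss-Seidel] macro 4: S0 reads c1=0 → after 2×micro: 6561/128; S1 reads c0=6561/128 → after 3×micro: 0 ⇒ (c0=6561/128, c1=0)

first divergence at macro-step: never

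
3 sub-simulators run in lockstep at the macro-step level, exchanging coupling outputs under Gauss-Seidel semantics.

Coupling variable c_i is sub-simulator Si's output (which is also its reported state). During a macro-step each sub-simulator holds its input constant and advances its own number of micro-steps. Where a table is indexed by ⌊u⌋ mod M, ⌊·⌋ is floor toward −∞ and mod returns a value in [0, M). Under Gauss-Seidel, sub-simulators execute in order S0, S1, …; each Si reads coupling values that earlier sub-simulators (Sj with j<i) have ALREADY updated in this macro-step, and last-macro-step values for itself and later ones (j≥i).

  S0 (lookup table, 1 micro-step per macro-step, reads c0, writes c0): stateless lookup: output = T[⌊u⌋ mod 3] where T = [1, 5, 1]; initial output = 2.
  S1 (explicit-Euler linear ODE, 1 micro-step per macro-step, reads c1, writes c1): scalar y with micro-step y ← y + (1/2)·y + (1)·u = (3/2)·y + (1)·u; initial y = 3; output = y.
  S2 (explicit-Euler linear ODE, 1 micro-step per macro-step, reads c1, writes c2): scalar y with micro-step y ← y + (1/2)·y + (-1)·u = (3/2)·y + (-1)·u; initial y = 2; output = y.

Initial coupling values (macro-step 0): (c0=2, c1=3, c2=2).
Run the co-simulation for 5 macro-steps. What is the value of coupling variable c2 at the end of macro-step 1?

macro 1: S0 reads c0=2 → after 1×micro: 1; S1 reads c1=3 → after 1×micro: 15/2; S2 reads c1=15/2 → after 1×micro: -9/2 ⇒ (c0=1, c1=15/2, c2=-9/2)
macro 2: S0 reads c0=1 → after 1×micro: 5; S1 reads c1=15/2 → after 1×micro: 75/4; S2 reads c1=75/4 → after 1×micro: -51/2 ⇒ (c0=5, c1=75/4, c2=-51/2)
macro 3: S0 reads c0=5 → after 1×micro: 1; S1 reads c1=75/4 → after 1×micro: 375/8; S2 reads c1=375/8 → after 1×micro: -681/8 ⇒ (c0=1, c1=375/8, c2=-681/8)
macro 4: S0 reads c0=1 → after 1×micro: 5; S1 reads c1=375/8 → after 1×micro: 1875/16; S2 reads c1=1875/16 → after 1×micro: -1959/8 ⇒ (c0=5, c1=1875/16, c2=-1959/8)
macro 5: S0 reads c0=5 → after 1×micro: 1; S1 reads c1=1875/16 → after 1×micro: 9375/32; S2 reads c1=9375/32 → after 1×micro: -21129/32 ⇒ (c0=1, c1=9375/32, c2=-21129/32)

c2 at macro-step 1 = -9/2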